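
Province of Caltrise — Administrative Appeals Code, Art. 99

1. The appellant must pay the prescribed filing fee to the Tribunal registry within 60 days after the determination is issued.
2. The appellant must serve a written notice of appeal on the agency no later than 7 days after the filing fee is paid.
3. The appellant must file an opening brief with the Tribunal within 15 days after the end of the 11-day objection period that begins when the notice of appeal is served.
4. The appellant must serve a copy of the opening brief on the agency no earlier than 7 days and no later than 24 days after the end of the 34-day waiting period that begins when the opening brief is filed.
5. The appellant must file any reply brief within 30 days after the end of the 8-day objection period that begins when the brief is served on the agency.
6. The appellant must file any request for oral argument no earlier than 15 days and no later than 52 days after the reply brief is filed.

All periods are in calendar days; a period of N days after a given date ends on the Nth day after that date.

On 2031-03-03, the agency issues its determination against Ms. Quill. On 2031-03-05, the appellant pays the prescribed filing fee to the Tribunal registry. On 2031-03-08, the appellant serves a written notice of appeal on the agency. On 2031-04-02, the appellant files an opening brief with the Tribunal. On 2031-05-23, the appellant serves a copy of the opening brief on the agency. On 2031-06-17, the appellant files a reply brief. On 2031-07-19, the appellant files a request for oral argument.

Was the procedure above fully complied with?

Yes

Step 1: 60 days after 2031-03-03 (when the determination is issued) is 2031-05-02; completed 2031-03-05, before the deadline.
Step 2: 7 days after 2031-03-05 (when the filing fee is paid) is 2031-03-12; 2031-03-08 is within that limit.
Step 3: 15 days after 2031-03-19 (end of the 11-day objection period, which began when the notice of appeal is served on 2031-03-08) is 2031-04-03; done 2031-04-02 — timely.
Step 4: the window is 7–24 days after 2031-05-06 (end of the 34-day waiting period, which began when the opening brief is filed on 2031-04-02), so 2031-05-13 through 2031-05-30; done 2031-05-23, which is between those dates.
Step 5: 30 days after 2031-05-31 (end of the 8-day objection period, which began when the brief is served on the agency on 2031-05-23) is 2031-06-30; done 2031-06-17 — timely.
Step 6: the window is 15–52 days after 2031-06-17 (when the reply brief is filed), so 2031-07-02 through 2031-08-08; done 2031-07-19, which is between those dates.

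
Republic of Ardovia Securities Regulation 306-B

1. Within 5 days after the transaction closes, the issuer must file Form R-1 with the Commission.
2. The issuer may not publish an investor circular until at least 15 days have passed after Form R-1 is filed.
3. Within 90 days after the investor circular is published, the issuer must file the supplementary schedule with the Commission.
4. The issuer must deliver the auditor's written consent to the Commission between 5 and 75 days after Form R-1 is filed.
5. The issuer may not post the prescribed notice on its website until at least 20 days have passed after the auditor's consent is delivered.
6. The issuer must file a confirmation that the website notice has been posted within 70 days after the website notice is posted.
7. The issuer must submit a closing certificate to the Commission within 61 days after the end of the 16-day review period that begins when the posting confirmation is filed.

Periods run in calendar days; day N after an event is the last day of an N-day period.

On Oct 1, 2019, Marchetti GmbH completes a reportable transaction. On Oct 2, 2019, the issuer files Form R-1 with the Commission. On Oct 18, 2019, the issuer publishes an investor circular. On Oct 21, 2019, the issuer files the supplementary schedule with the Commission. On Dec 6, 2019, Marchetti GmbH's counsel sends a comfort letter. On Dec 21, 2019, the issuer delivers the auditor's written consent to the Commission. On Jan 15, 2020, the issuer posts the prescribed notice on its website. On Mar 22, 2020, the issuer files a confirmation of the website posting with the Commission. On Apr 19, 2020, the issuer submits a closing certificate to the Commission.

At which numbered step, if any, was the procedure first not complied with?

(1) due by Oct 1, 2019 + 5 days = Oct 6, 2019; completed Oct 2, 2019, before the deadline.
(2) permitted from Oct 2, 2019 + 15 days = Oct 17, 2019 onward; done Oct 18, 2019 — permitted.
(3) due by Oct 18, 2019 + 90 days = Jan 16, 2020; done Oct 21, 2019 — timely.
(4) the permitted window runs from Oct 2, 2019 + 5 = Oct 7, 2019 to Oct 2, 2019 + 75 = Dec 16, 2019; Dec 21, 2019 is 5 days past the end of the window.
The analysis stops there.

Step 4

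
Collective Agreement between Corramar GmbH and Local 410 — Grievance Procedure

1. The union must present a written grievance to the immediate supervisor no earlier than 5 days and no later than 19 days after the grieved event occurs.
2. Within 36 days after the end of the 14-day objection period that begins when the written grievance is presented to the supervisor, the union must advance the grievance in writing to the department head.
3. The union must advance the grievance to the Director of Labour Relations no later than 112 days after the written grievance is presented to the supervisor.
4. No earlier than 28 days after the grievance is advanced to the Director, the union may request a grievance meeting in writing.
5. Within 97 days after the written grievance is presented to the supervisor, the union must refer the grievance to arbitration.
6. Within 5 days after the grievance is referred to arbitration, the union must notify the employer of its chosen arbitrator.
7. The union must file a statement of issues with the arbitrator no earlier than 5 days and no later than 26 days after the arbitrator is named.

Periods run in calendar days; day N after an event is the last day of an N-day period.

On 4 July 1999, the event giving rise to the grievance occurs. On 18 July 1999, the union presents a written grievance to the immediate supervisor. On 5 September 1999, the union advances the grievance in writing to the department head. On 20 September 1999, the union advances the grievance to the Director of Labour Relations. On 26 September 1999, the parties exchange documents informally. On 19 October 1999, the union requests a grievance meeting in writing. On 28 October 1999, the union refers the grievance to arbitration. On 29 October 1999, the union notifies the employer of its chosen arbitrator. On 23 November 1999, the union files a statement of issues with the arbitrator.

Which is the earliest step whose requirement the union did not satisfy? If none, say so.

Step 5

(1) the permitted window runs from 4 July 1999 + 5 = 9 July 1999 to 4 July 1999 + 19 = 23 July 1999; 18 July 1999 falls inside that range.
(2) due by 1 August 1999 + 36 days = 6 September 1999; completed 5 September 1999, before the deadline.
(3) due by 18 July 1999 + 112 days = 7 November 1999; completed 20 September 1999, before the deadline.
(4) permitted from 20 September 1999 + 28 days = 18 October 1999 onward; done 19 October 1999, after the minimum wait.
(5) due by 18 July 1999 + 97 days = 23 October 1999; done 28 October 1999 — 5 days late.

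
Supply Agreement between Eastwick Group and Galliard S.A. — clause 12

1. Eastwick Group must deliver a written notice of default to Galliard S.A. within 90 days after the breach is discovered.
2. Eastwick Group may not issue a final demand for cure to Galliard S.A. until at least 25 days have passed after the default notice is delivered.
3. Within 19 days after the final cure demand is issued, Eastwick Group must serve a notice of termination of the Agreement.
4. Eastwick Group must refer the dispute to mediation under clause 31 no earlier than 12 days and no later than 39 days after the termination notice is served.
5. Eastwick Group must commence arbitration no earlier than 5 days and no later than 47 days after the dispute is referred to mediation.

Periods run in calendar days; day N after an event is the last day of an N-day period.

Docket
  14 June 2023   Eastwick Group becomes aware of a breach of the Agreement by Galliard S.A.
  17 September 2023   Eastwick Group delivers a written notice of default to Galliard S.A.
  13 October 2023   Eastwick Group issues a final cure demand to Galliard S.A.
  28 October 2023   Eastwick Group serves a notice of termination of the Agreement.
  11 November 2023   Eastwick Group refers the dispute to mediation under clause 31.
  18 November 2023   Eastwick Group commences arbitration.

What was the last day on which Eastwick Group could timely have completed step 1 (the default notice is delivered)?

Step 1 runs from 14 June 2023, when the breach is discovered. 90 days after 14 June 2023 is 12 September 2023.

12 September 2023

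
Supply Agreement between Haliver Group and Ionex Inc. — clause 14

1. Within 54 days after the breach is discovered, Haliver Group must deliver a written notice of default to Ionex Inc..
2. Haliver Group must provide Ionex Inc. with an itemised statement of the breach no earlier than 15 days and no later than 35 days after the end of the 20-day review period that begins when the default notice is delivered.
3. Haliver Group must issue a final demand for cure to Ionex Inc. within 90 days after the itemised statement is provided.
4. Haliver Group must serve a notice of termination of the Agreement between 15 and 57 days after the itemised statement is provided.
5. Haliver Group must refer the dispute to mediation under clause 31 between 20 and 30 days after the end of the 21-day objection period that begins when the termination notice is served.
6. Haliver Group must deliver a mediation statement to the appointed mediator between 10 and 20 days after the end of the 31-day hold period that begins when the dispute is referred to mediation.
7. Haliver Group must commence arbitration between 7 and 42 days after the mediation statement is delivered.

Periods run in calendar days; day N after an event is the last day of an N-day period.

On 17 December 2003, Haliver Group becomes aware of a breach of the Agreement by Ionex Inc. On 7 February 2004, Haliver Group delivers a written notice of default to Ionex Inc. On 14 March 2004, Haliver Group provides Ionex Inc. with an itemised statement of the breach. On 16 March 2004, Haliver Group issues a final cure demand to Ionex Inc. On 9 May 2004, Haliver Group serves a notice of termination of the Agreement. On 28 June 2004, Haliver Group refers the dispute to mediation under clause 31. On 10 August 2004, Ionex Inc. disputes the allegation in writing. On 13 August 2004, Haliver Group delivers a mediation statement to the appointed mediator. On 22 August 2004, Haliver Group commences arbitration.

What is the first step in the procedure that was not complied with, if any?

Step 1: 54 days after 17 December 2003 (when the breach is discovered) is 9 February 2004; done 7 February 2004 — timely.
Step 2: the window is 15–35 days after 27 February 2004 (end of the 20-day review period, which began when the default notice is delivered on 7 February 2004), so 13 March 2004 through 2 April 2004; done 14 March 2004, which is between those dates.
Step 3: 90 days after 14 March 2004 (when the itemised statement is provided) is 12 June 2004; completed 16 March 2004, before the deadline.
Step 4: the window is 15–57 days after 14 March 2004 (when the itemised statement is provided), so 29 March 2004 through 10 May 2004; done 9 May 2004, which is between those dates.
Step 5: the window is 20–30 days after 30 May 2004 (end of the 21-day objection period, which began when the termination notice is served on 9 May 2004), so 19 June 2004 through 29 June 2004; done 28 June 2004, which is between those dates.
Step 6: the window is 10–20 days after 29 July 2004 (end of the 31-day hold period, which began when the dispute is referred to mediation on 28 June 2004), so 8 August 2004 through 18 August 2004; done 13 August 2004, which is between those dates.
Step 7: the window is 7–42 days after 13 August 2004 (when the mediation statement is delivered), so 20 August 2004 through 24 September 2004; done 22 August 2004 — within the window.

None — every step was satisfied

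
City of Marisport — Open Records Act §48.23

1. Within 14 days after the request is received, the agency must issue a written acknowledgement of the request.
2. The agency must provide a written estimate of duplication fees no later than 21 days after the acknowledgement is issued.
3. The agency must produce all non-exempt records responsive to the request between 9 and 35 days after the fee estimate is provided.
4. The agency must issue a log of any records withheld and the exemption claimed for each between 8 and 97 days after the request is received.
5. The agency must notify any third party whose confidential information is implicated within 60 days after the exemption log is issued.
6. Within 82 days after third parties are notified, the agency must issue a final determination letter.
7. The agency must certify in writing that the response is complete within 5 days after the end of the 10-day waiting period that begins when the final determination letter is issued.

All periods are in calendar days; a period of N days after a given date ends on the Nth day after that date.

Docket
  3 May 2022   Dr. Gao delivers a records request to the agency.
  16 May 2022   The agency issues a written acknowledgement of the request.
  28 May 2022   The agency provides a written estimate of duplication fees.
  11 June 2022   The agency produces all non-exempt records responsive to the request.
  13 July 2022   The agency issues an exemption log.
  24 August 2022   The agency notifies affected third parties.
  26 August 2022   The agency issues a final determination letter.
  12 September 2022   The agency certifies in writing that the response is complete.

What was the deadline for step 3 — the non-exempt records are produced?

Step 3 runs from 28 May 2022, when the fee estimate is provided. The window is 9–35 days after 28 May 2022; it closes on 2 July 2022.

2 July 2022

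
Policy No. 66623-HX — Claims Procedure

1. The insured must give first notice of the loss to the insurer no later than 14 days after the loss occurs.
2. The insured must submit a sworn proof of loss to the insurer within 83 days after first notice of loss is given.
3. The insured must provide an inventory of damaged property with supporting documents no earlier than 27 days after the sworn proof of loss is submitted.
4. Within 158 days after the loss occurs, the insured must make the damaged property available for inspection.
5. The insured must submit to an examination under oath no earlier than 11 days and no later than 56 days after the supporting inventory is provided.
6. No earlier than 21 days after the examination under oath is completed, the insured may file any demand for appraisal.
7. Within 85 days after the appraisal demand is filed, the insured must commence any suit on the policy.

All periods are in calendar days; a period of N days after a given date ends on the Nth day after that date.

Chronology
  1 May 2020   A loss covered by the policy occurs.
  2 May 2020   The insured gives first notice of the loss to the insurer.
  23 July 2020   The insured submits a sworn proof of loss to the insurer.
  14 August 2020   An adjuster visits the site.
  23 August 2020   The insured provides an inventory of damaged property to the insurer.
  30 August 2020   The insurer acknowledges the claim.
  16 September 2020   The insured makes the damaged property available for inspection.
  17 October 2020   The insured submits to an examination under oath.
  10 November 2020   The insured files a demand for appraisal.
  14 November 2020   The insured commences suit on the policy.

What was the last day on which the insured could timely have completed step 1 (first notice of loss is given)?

Step 1 runs from 1 May 2020, when the loss occurs. 14 days after 1 May 2020 is 15 May 2020.

15 May 2020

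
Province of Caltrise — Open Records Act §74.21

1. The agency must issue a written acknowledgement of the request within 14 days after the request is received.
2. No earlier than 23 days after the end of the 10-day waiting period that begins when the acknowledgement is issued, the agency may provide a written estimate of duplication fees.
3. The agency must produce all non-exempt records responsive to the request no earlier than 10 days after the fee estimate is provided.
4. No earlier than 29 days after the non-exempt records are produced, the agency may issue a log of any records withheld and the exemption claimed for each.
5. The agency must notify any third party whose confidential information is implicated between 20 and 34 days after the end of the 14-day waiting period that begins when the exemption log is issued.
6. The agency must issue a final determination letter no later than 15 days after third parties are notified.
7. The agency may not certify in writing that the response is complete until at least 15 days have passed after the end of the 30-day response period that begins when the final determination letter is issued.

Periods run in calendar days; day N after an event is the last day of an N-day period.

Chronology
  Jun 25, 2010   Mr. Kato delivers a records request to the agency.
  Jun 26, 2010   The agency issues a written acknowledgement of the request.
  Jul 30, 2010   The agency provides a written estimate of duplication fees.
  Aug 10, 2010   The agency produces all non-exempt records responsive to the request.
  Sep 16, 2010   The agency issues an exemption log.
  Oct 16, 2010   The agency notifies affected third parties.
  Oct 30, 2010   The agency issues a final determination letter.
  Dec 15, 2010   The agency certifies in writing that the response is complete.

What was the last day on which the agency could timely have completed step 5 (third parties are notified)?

Nov 3, 2010

The exemption log is issued on Sep 16, 2010; the 14-day waiting period therefore ends Sep 30, 2010, and step 5 runs from that date. The window is 20–34 days after Sep 30, 2010; it closes on Nov 3, 2010.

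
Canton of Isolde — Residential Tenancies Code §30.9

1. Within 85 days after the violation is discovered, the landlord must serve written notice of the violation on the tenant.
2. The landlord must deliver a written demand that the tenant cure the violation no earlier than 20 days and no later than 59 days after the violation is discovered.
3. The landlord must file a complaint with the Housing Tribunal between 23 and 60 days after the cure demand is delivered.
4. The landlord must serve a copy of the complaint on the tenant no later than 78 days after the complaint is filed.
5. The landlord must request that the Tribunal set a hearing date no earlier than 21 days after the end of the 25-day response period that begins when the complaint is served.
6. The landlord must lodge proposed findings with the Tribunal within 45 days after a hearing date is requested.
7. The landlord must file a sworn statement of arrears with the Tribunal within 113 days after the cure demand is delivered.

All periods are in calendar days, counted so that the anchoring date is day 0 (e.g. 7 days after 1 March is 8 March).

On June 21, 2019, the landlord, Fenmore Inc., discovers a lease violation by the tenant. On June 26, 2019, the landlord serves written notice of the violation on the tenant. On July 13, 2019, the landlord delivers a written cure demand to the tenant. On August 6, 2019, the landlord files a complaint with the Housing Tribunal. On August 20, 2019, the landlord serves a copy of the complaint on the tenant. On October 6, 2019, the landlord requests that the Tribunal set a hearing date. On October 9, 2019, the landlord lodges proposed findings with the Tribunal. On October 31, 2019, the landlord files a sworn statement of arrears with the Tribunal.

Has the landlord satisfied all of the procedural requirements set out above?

(1) due by June 21, 2019 + 85 days = September 14, 2019; completed June 26, 2019, before the deadline.
(2) the permitted window runs from June 21, 2019 + 20 = July 11, 2019 to June 21, 2019 + 59 = August 19, 2019; done July 13, 2019, which is between those dates.
(3) the permitted window runs from July 13, 2019 + 23 = August 5, 2019 to July 13, 2019 + 60 = September 11, 2019; August 6, 2019 falls inside that range.
(4) due by August 6, 2019 + 78 days = October 23, 2019; done August 20, 2019 — timely.
(5) permitted from September 14, 2019 + 21 days = October 5, 2019 onward; done October 6, 2019, after the minimum wait.
(6) due by October 6, 2019 + 45 days = November 20, 2019; completed October 9, 2019, before the deadline.
(7) due by July 13, 2019 + 113 days = November 3, 2019; October 31, 2019 is within that limit.

Yes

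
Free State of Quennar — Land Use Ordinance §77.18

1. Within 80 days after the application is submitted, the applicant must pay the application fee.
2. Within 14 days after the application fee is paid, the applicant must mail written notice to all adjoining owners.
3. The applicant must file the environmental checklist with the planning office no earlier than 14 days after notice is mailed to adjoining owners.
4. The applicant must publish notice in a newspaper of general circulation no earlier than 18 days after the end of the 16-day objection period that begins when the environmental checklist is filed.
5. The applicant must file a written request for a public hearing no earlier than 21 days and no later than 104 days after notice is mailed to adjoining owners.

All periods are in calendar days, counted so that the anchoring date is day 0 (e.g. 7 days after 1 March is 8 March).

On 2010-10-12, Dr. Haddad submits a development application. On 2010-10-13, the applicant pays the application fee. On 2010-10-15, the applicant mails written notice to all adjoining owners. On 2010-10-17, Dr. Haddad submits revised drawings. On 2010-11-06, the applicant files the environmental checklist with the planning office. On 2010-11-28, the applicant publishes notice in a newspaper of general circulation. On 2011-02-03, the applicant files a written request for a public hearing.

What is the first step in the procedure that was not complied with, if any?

Step 4

Step 1 — counting 80 days from 2010-10-12 (when the application is submitted) gives a deadline of 2010-12-31; 2010-10-13 is within that limit.
Step 2 — counting 14 days from 2010-10-13 (when the application fee is paid) gives a deadline of 2010-10-27; done 2010-10-15 — timely.
Step 3 — must wait 14 days from 2010-10-15 (when notice is mailed to adjoining owners), so not before 2010-10-29; done 2010-11-06, after the minimum wait.
Step 4 — must wait 18 days from 2010-11-22 (end of the 16-day objection period, which began when the environmental checklist is filed on 2010-11-06), so not before 2010-12-10; done 2010-11-28 — 12 days too early.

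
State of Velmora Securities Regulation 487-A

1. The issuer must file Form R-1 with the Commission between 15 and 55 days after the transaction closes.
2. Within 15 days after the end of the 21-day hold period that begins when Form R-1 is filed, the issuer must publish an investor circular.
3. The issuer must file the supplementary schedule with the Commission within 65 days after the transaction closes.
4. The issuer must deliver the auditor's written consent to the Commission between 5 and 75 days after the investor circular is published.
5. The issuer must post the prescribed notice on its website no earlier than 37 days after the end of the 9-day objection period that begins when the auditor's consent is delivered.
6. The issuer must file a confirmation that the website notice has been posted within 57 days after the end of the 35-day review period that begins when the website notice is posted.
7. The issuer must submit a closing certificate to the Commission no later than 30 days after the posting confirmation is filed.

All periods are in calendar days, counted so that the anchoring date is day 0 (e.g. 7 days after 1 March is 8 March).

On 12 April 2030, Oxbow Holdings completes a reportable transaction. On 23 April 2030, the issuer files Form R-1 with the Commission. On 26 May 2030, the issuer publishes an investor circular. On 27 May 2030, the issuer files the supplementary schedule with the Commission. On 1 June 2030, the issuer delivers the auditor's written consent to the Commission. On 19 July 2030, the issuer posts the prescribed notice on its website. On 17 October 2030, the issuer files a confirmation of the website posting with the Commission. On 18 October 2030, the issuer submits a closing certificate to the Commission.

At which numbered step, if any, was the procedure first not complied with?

(1) the permitted window runs from 12 April 2030 + 15 = 27 April 2030 to 12 April 2030 + 55 = 6 June 2030; done 23 April 2030 — 4 days before the window opened.

Step 1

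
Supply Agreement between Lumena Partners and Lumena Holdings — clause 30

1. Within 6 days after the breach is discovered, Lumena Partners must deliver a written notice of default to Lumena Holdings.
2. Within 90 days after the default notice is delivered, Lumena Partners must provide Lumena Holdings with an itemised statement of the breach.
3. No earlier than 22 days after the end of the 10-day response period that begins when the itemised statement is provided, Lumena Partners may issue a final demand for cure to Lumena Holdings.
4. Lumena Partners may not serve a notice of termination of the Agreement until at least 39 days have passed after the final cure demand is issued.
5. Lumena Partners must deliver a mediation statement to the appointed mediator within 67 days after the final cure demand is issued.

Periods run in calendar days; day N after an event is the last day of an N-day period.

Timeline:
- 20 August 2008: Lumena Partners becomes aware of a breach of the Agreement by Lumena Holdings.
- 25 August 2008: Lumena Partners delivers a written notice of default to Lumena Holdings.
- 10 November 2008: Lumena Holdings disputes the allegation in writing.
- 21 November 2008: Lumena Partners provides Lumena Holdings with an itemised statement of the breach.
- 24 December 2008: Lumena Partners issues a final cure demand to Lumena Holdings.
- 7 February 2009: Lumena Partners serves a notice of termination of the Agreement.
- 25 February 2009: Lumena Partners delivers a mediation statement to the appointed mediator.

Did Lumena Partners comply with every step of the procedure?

Yes

Step 1 — counting 6 days from 20 August 2008 (when the breach is discovered) gives a deadline of 26 August 2008; completed 25 August 2008, before the deadline.
Step 2 — counting 90 days from 25 August 2008 (when the default notice is delivered) gives a deadline of 23 November 2008; done 21 November 2008 — timely.
Step 3 — must wait 22 days from 1 December 2008 (end of the 10-day response period, which began when the itemised statement is provided on 21 November 2008), so not before 23 December 2008; done 24 December 2008 — permitted.
Step 4 — must wait 39 days from 24 December 2008 (when the final cure demand is issued), so not before 1 February 2009; 7 February 2009 is on or after that date.
Step 5 — counting 67 days from 24 December 2008 (when the final cure demand is issued) gives a deadline of 1 March 2009; 25 February 2009 is within that limit.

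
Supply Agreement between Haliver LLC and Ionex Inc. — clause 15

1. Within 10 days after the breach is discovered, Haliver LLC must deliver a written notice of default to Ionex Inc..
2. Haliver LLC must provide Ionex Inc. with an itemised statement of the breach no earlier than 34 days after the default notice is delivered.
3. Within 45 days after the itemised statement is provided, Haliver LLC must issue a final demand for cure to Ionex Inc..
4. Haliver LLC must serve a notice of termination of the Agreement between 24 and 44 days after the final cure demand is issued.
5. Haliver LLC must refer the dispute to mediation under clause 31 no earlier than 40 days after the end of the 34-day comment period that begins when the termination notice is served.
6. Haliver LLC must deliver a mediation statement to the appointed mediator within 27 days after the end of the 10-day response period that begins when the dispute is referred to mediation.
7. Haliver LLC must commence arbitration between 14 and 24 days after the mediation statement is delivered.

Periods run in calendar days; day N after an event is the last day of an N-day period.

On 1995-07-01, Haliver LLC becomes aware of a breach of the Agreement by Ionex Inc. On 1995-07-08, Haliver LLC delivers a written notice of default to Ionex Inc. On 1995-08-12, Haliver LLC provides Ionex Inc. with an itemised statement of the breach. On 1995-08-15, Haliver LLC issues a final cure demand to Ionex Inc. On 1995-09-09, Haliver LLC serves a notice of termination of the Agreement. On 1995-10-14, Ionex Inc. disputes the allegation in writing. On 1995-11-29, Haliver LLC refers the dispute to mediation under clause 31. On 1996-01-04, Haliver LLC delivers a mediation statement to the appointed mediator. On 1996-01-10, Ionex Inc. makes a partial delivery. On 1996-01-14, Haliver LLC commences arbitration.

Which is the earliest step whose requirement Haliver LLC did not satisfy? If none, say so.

Step 1: 10 days after 1995-07-01 (when the breach is discovered) is 1995-07-11; 1995-07-08 is within that limit.
Step 2: the earliest permitted date is 34 days after 1995-07-08 (when the default notice is delivered), i.e. 1995-08-11; 1995-08-12 is on or after that date.
Step 3: 45 days after 1995-08-12 (when the itemised statement is provided) is 1995-09-26; completed 1995-08-15, before the deadline.
Step 4: the window is 24–44 days after 1995-08-15 (when the final cure demand is issued), so 1995-09-08 through 1995-09-28; 1995-09-09 falls inside that range.
Step 5: the earliest permitted date is 40 days after 1995-10-13 (end of the 34-day comment period, which began when the termination notice is served on 1995-09-09), i.e. 1995-11-22; 1995-11-29 is on or after that date.
Step 6: 27 days after 1995-12-09 (end of the 10-day response period, which began when the dispute is referred to mediation on 1995-11-29) is 1996-01-05; completed 1996-01-04, before the deadline.
Step 7: the window is 14–24 days after 1996-01-04 (when the mediation statement is delivered), so 1996-01-18 through 1996-01-28; done 1996-01-14 — 4 days before the window opened.
No need to go further; step 7 was not satisfied.

Step 7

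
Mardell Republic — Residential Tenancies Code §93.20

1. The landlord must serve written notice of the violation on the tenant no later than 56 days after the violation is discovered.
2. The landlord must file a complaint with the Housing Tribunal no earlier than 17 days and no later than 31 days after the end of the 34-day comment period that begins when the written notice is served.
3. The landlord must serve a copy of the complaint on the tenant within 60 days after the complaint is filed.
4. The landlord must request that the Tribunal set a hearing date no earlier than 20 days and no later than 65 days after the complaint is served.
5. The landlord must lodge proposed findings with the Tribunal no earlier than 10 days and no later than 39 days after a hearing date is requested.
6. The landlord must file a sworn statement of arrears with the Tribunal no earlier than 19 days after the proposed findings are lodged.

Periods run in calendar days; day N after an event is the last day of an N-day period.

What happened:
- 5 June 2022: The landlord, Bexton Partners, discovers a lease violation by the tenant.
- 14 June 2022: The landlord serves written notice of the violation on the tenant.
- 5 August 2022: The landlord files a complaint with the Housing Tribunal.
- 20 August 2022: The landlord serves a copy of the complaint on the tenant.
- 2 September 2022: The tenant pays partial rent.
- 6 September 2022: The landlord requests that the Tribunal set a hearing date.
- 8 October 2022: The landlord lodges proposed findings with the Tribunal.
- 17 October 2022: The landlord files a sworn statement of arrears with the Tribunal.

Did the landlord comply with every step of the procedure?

(1) due by 5 June 2022 + 56 days = 31 July 2022; 14 June 2022 is within that limit.
(2) the permitted window runs from 18 July 2022 + 17 = 4 August 2022 to 18 July 2022 + 31 = 18 August 2022; 5 August 2022 falls inside that range.
(3) due by 5 August 2022 + 60 days = 4 October 2022; done 20 August 2022 — timely.
(4) the permitted window runs from 20 August 2022 + 20 = 9 September 2022 to 20 August 2022 + 65 = 24 October 2022; done 6 September 2022 — 3 days before the window opened.
That is the first point of non-compliance.

No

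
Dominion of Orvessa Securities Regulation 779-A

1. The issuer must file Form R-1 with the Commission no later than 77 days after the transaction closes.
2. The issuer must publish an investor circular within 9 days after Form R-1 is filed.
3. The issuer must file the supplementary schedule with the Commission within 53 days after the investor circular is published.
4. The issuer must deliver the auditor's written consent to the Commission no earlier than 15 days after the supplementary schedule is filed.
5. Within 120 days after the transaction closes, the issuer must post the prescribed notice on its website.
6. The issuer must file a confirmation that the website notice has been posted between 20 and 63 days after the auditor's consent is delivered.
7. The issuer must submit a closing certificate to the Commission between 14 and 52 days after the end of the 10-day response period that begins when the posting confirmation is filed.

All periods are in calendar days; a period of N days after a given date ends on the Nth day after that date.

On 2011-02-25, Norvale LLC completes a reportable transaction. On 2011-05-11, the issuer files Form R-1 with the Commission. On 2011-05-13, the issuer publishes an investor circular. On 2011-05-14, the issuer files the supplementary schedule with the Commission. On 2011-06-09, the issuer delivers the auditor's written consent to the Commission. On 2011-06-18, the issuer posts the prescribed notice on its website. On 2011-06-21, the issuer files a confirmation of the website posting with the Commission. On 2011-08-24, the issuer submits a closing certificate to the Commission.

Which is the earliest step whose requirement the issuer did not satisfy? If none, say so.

Step 6

Step 1: 77 days after 2011-02-25 (when the transaction closes) is 2011-05-13; completed 2011-05-11, before the deadline.
Step 2: 9 days after 2011-05-11 (when Form R-1 is filed) is 2011-05-20; 2011-05-13 is within that limit.
Step 3: 53 days after 2011-05-13 (when the investor circular is published) is 2011-07-05; done 2011-05-14 — timely.
Step 4: the earliest permitted date is 15 days after 2011-05-14 (when the supplementary schedule is filed), i.e. 2011-05-29; 2011-06-09 is on or after that date.
Step 5: 120 days after 2011-02-25 (when the transaction closes) is 2011-06-25; 2011-06-18 is within that limit.
Step 6: the window is 20–63 days after 2011-06-09 (when the auditor's consent is delivered), so 2011-06-29 through 2011-08-11; 2011-06-21 is 8 days too early.
No need to go further; step 6 was not satisfied.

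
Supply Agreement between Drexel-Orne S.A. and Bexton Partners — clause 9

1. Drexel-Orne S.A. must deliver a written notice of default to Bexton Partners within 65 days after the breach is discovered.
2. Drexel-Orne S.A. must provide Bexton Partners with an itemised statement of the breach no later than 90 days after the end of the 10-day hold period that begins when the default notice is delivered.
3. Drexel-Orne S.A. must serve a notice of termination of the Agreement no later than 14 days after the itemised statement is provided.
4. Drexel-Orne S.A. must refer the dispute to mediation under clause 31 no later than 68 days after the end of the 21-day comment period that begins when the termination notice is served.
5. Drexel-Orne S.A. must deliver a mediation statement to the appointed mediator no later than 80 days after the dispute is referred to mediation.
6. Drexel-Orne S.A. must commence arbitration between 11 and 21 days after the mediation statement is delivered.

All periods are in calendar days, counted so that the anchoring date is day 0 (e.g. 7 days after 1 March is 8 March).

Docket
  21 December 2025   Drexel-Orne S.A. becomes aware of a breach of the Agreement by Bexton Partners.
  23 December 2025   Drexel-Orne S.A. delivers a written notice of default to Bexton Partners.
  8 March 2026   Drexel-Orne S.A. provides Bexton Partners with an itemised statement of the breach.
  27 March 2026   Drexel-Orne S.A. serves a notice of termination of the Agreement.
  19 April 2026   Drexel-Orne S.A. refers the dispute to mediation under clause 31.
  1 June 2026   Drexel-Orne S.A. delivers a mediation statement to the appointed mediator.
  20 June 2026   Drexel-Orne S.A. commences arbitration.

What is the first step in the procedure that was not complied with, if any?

Step 1: 65 days after 21 December 2025 (when the breach is discovered) is 24 February 2026; 23 December 2025 is within that limit.
Step 2: 90 days after 2 January 2026 (end of the 10-day hold period, which began when the default notice is delivered on 23 December 2025) is 2 April 2026; 8 March 2026 is within that limit.
Step 3: 14 days after 8 March 2026 (when the itemised statement is provided) is 22 March 2026; 27 March 2026 misses that deadline by 5 days.
The procedure was therefore not followed at step 3.

Step 3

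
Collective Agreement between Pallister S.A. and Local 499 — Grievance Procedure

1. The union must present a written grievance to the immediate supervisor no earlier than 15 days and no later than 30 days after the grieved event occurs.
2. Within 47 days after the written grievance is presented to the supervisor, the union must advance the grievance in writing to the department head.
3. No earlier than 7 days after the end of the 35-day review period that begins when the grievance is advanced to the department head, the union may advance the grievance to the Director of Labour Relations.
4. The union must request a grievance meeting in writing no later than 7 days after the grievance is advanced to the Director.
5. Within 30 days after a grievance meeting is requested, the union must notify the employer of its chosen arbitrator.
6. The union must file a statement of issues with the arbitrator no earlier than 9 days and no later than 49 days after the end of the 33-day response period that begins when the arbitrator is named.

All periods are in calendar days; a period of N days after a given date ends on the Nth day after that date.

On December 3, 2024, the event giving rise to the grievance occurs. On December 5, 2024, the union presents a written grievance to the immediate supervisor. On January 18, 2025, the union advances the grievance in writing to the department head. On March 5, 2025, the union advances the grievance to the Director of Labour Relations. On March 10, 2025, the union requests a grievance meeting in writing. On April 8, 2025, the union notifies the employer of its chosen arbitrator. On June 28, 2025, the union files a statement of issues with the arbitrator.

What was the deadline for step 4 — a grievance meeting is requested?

Step 4 runs from March 5, 2025, when the grievance is advanced to the Director. 7 days after March 5, 2025 is March 12, 2025.

March 12, 2025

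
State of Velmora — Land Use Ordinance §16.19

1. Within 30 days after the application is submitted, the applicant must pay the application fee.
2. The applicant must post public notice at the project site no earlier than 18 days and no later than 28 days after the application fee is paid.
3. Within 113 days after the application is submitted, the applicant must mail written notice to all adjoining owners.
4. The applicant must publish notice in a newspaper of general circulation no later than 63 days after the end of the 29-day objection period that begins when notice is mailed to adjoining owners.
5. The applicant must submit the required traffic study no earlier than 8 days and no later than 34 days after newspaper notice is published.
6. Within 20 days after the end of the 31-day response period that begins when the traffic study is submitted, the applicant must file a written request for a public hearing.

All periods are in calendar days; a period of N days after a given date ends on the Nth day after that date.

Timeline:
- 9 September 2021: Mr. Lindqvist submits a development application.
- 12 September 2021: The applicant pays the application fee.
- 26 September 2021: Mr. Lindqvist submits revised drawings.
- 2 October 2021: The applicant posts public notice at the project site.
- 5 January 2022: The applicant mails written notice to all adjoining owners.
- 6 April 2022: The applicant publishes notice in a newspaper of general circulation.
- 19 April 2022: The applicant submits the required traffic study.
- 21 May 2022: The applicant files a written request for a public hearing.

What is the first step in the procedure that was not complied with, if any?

(1) due by 9 September 2021 + 30 days = 9 October 2021; done 12 September 2021 — timely.
(2) the permitted window runs from 12 September 2021 + 18 = 30 September 2021 to 12 September 2021 + 28 = 10 October 2021; done 2 October 2021 — within the window.
(3) due by 9 September 2021 + 113 days = 31 December 2021; not done until 5 January 2022, 5 days after the deadline.
The procedure was therefore not followed at step 3.

Step 3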